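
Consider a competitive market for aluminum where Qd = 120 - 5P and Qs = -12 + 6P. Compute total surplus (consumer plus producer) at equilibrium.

Equilibrium: 120 - 5P = -12 + 6P gives P* = 12, Q* = 60.
Demand choke price: P = 24; supply starts at P = 2.
CS = ½(24 − 12)(60) = 360; PS = ½(12 − 2)(60) = 300.

Total surplus = 660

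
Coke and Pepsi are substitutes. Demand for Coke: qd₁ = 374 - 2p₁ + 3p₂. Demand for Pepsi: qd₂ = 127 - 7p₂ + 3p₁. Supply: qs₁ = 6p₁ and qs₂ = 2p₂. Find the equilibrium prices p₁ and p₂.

Market 1: 374 - 2p₁ + 3p₂ = 6p₁ → 8p₁ - 3p₂ = 374.
Market 2: 9p₂ - 3p₁ = 127.
Eliminating p₂: 9×(1) + 3×(2) gives 63p₁ = 3747, so p₁ = 1249/21.
Back-substitute into (2): p₂ = (127 + 3×1249/21) / 9 = 2138/63.

p₁ = 1249/21, p₂ = 2138/63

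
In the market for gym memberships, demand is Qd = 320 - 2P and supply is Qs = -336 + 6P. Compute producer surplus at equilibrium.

Equilibrium: 320 - 2P = -336 + 6P gives P* = 82, Q* = 156.
Supply starts at P = 56 (where Qs = 0).
PS = ½(82 − 56)(156) = 2028.

Producer surplus = 2028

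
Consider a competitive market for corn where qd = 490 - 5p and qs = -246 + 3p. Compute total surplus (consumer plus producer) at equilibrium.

Total surplus = 240

Equilibrium: 490 - 5p = -246 + 3p gives p* = 92, q* = 30.
Demand choke price: p = 98; supply starts at p = 82.
CS = ½(98 − 92)(30) = 90; PS = ½(92 − 82)(30) = 150.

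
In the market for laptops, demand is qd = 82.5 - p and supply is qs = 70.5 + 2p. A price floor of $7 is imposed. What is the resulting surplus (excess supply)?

Surplus = 9

Equilibrium price would be p* = 4, so the floor at 7 binds.
At p = 7: qd = 75.5, qs = 84.5.
Surplus = 84.5 − 75.5 = 9.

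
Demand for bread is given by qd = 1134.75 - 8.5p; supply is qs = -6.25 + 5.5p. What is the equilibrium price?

Set qd = qs: 1134.75 - 8.5p = -6.25 + 5.5p.
1141 = 14p, so p* = 81.5.
q* = 1134.75 − 8.5(81.5) = 442.

p* = 81.5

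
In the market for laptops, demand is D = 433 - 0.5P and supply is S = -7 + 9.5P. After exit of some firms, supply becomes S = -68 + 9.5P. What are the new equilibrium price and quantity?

Original equilibrium: P* = 44, Q* = 411.
New equilibrium: 433 - 0.5P = -68 + 9.5P, so 501 = 10P and P' = 50.1; Q' = 433 − 0.5(50.1) = 407.95.

P' = 50.1, Q' = 407.95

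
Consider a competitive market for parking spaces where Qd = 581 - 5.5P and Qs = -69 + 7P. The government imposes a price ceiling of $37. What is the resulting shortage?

Shortage = 187.5

Equilibrium price would be P* = 52, so the ceiling at 37 binds.
At P = 37: Qd = 581 − 5.5(37) = 377.5, Qs = -69 + 7(37) = 190.
Shortage = 377.5 − 190 = 187.5.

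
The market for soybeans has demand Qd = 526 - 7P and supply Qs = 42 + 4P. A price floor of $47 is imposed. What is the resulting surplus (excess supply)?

Surplus = 33

Equilibrium price would be P* = 44, so the floor at 47 binds.
At P = 47: Qd = 197, Qs = 230.
Surplus = 230 − 197 = 33.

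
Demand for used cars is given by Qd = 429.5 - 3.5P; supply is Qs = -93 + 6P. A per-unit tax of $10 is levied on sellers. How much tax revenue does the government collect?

Pre-tax equilibrium: P* = 55, Q* = 237.
Tax on sellers shifts supply to Qs = -93 + 6(P − 10) = -153 + 6P.
429.5 - 3.5P = -153 + 6P gives buyer price Pb = 1165/19; sellers receive Ps = 1165/19 − 10 = 975/19.
New quantity: Q = 429.5 − 3.5(1165/19) = 4083/19.
Revenue = 10 × 4083/19 = 40830/19.

Tax revenue = 40830/19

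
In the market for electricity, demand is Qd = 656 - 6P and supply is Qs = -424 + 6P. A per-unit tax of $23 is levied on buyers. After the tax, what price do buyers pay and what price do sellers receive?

Buyers pay $101.5, sellers receive $78.5

Pre-tax equilibrium: P* = 90, Q* = 116.
Tax on buyers shifts demand to Qd = 656 − 6(P + 23) = 518 - 6P.
518 - 6P = -424 + 6P gives seller price Ps = 78.5; buyers pay Pb = 78.5 + 23 = 101.5.
New quantity: Q = 656 − 6(101.5) = 47.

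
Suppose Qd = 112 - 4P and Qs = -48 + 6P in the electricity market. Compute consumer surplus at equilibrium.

Equilibrium: 112 - 4P = -48 + 6P gives P* = 16, Q* = 48.
Demand choke price (Qd = 0): P = 28.
CS = ½(28 − 16)(48) = 288.

Consumer surplus = 288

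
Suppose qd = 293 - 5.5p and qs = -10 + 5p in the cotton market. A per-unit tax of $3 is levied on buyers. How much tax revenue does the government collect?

Pre-tax equilibrium: p* = 202/7, q* = 940/7.
Tax on buyers shifts demand to qd = 293 − 5.5(p + 3) = 276.5 - 5.5p.
276.5 - 5.5p = -10 + 5p gives seller price ps = 191/7; buyers pay pb = 191/7 + 3 = 212/7.
New quantity: q = 293 − 5.5(212/7) = 885/7.
Revenue = 3 × 885/7 = 2655/7.

Tax revenue = 2655/7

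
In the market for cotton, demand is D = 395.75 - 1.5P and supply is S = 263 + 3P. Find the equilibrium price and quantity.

P* = 29.5, Q* = 351.5

Set D = S: 395.75 - 1.5P = 263 + 3P.
132.75 = 4.5P, so P* = 29.5.
Q* = 395.75 − 1.5(29.5) = 351.5.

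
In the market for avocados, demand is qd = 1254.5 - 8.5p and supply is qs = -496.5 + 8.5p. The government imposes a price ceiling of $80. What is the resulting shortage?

Shortage = 391

Equilibrium price would be p* = 103, so the ceiling at 80 binds.
At p = 80: qd = 1254.5 − 8.5(80) = 574.5, qs = -496.5 + 8.5(80) = 183.5.
Shortage = 574.5 − 183.5 = 391.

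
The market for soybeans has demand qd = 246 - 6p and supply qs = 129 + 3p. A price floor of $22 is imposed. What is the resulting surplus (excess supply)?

Equilibrium price would be p* = 13, so the floor at 22 binds.
At p = 22: qd = 114, qs = 195.
Surplus = 195 − 114 = 81.

Surplus = 81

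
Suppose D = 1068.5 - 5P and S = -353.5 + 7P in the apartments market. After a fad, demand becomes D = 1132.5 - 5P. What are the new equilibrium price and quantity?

P' = 743/6, Q' = 1540/3

Original equilibrium: P* = 118.5, Q* = 476.
New equilibrium: 1132.5 - 5P = -353.5 + 7P, so 1486 = 12P and P' = 743/6; Q' = 1132.5 − 5(743/6) = 1540/3.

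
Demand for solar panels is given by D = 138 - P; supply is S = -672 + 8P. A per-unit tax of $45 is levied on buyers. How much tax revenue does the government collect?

Tax revenue = 360

Pre-tax equilibrium: P* = 90, Q* = 48.
Tax on buyers shifts demand to D = 138 − 1(P + 45) = 93 - P.
93 - P = -672 + 8P gives seller price Ps = 85; buyers pay Pb = 85 + 45 = 130.
New quantity: Q = 138 − 1(130) = 8.
Revenue = 45 × 8 = 360.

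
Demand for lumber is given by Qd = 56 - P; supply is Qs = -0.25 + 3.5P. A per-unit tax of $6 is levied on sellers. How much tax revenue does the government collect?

Tax revenue = 233

Pre-tax equilibrium: P* = 12.5, Q* = 43.5.
Tax on sellers shifts supply to Qs = -0.25 + 3.5(P − 6) = -21.25 + 3.5P.
56 - P = -21.25 + 3.5P gives buyer price Pb = 103/6; sellers receive Ps = 103/6 − 6 = 67/6.
New quantity: Q = 56 − 1(103/6) = 233/6.
Revenue = 6 × 233/6 = 233.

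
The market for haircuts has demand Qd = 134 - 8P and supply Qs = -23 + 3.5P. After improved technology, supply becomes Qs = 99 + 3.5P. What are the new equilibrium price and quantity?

Original equilibrium: P* = 314/23, Q* = 570/23.
New equilibrium: 134 - 8P = 99 + 3.5P, so 35 = 11.5P and P' = 70/23; Q' = 134 − 8(70/23) = 2522/23.

P' = 70/23, Q' = 2522/23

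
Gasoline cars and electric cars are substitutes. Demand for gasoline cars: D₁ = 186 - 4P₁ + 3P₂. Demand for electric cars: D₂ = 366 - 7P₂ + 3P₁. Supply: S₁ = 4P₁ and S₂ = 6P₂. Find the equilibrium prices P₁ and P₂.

Market 1: 186 - 4P₁ + 3P₂ = 4P₁ → 8P₁ - 3P₂ = 186.
Market 2: 13P₂ - 3P₁ = 366.
Eliminating P₂: 13×(1) + 3×(2) gives 95P₁ = 3516, so P₁ = 3516/95.
Back-substitute into (2): P₂ = (366 + 3×3516/95) / 13 = 3486/95.

P₁ = 3516/95, P₂ = 3486/95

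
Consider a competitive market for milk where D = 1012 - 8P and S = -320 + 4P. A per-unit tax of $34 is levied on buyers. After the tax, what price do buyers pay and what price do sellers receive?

Buyers pay 367/3, sellers receive 265/3

Pre-tax equilibrium: P* = 111, Q* = 124.
Tax on buyers shifts demand to D = 1012 − 8(P + 34) = 740 - 8P.
740 - 8P = -320 + 4P gives seller price Ps = 265/3; buyers pay Pb = 265/3 + 34 = 367/3.
New quantity: Q = 1012 − 8(367/3) = 100/3.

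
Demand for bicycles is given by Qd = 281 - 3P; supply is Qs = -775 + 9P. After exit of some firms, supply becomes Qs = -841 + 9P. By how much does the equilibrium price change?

ΔP = 5.5

Original equilibrium: P* = 88, Q* = 17.
New equilibrium: 281 - 3P = -841 + 9P, so 1122 = 12P and P' = 93.5; Q' = 281 − 3(93.5) = 0.5.
Change in price: 93.5 − 88 = 5.5.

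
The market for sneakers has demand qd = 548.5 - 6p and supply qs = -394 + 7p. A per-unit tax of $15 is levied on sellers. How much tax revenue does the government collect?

Pre-tax equilibrium: p* = 72.5, q* = 113.5.
Tax on sellers shifts supply to qs = -394 + 7(p − 15) = -499 + 7p.
548.5 - 6p = -499 + 7p gives buyer price pb = 2095/26; sellers receive ps = 2095/26 − 15 = 1705/26.
New quantity: q = 548.5 − 6(2095/26) = 1691/26.
Revenue = 15 × 1691/26 = 25365/26.

Tax revenue = 25365/26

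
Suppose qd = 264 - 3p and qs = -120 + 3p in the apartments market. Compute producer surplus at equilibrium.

Equilibrium: 264 - 3p = -120 + 3p gives p* = 64, q* = 72.
Supply starts at p = 40 (where qs = 0).
PS = ½(64 − 40)(72) = 864.

Producer surplus = 864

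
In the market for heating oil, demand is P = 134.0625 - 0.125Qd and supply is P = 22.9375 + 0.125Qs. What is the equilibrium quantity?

Q* = 444.5

Set the two price expressions equal: 134.0625 - 0.125Q = 22.9375 + 0.125Q.
111.125 = 0.25Q, so Q* = 444.5.
P* = 134.0625 − (0.125)(444.5) = 78.5.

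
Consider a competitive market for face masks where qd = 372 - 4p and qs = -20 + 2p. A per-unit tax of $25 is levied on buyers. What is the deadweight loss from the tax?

Pre-tax equilibrium: p* = 196/3, q* = 332/3.
Tax on buyers shifts demand to qd = 372 − 4(p + 25) = 272 - 4p.
272 - 4p = -20 + 2p gives seller price ps = 146/3; buyers pay pb = 146/3 + 25 = 221/3.
New quantity: q = 372 − 4(221/3) = 232/3.
DWL = ½ × 25 × (332/3 − 232/3) = 1250/3.

Deadweight loss = 1250/3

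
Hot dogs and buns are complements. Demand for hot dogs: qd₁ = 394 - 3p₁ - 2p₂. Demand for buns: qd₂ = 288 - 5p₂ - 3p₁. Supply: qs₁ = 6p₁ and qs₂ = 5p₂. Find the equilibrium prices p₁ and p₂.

p₁ = 841/21, p₂ = 235/14

Market 1: 394 - 3p₁ - 2p₂ = 6p₁ → 9p₁ + 2p₂ = 394.
Market 2: 10p₂ + 3p₁ = 288.
Eliminating p₂: 10×(1) − 2×(2) gives 84p₁ = 3364, so p₁ = 841/21.
Back-substitute into (2): p₂ = (288 − 3×841/21) / 10 = 235/14.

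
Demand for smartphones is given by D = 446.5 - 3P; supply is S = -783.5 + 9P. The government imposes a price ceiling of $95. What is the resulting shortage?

Equilibrium price would be P* = 102.5, so the ceiling at 95 binds.
At P = 95: D = 446.5 − 3(95) = 161.5, S = -783.5 + 9(95) = 71.5.
Shortage = 161.5 − 71.5 = 90.

Shortage = 90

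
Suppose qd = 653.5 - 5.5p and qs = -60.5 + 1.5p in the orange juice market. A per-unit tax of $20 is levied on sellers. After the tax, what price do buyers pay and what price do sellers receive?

Buyers pay 744/7, sellers receive 604/7

Pre-tax equilibrium: p* = 102, q* = 92.5.
Tax on sellers shifts supply to qs = -60.5 + 1.5(p − 20) = -90.5 + 1.5p.
653.5 - 5.5p = -90.5 + 1.5p gives buyer price pb = 744/7; sellers receive ps = 744/7 − 20 = 604/7.
New quantity: q = 653.5 − 5.5(744/7) = 965/14.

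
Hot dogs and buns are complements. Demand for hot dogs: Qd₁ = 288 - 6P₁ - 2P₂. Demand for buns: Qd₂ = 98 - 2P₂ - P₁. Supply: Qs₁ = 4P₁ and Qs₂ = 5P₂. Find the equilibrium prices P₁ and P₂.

Market 1: 288 - 6P₁ - 2P₂ = 4P₁ → 10P₁ + 2P₂ = 288.
Market 2: 7P₂ + P₁ = 98.
Eliminating P₂: 7×(1) − 2×(2) gives 68P₁ = 1820, so P₁ = 455/17.
Back-substitute into (2): P₂ = (98 − 1×455/17) / 7 = 173/17.

P₁ = 455/17, P₂ = 173/17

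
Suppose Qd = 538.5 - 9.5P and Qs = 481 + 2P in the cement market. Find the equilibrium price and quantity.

P* = 5, Q* = 491

Set Qd = Qs: 538.5 - 9.5P = 481 + 2P.
57.5 = 11.5P, so P* = 5.
Q* = 538.5 − 9.5(5) = 491.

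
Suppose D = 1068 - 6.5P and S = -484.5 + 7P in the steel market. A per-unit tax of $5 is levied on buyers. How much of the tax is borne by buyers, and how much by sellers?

Pre-tax equilibrium: P* = 115, Q* = 320.5.
Tax on buyers shifts demand to D = 1068 − 6.5(P + 5) = 1035.5 - 6.5P.
1035.5 - 6.5P = -484.5 + 7P gives seller price Ps = 3040/27; buyers pay Pb = 3040/27 + 5 = 3175/27.
New quantity: Q = 1068 − 6.5(3175/27) = 16397/54.
Buyer burden = 3175/27 − 115 = 70/27; seller burden = 115 − 3040/27 = 65/27.

Buyers bear 70/27, sellers bear 65/27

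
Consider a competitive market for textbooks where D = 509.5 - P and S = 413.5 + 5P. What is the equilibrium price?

P* = 16

Set D = S: 509.5 - P = 413.5 + 5P.
96 = 6P, so P* = 16.
Q* = 509.5 − 1(16) = 493.5.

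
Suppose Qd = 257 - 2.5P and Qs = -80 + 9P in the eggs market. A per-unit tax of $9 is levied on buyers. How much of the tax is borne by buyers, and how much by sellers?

Buyers bear 162/23, sellers bear 45/23

Pre-tax equilibrium: P* = 674/23, Q* = 4226/23.
Tax on buyers shifts demand to Qd = 257 − 2.5(P + 9) = 234.5 - 2.5P.
234.5 - 2.5P = -80 + 9P gives seller price Ps = 629/23; buyers pay Pb = 629/23 + 9 = 836/23.
New quantity: Q = 257 − 2.5(836/23) = 3821/23.
Buyer burden = 836/23 − 674/23 = 162/23; seller burden = 674/23 − 629/23 = 45/23.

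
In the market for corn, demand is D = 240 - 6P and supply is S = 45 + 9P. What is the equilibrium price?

P* = 13

Set D = S: 240 - 6P = 45 + 9P.
195 = 15P, so P* = 13.
Q* = 240 − 6(13) = 162.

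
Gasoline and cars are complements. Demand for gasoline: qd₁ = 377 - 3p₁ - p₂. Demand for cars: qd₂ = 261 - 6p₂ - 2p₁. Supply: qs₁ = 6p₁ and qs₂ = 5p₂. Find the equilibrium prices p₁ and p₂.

p₁ = 3886/97, p₂ = 1595/97

Market 1: 377 - 3p₁ - p₂ = 6p₁ → 9p₁ + p₂ = 377.
Market 2: 11p₂ + 2p₁ = 261.
Eliminating p₂: 11×(1) − 1×(2) gives 97p₁ = 3886, so p₁ = 3886/97.
Back-substitute into (2): p₂ = (261 − 2×3886/97) / 11 = 1595/97.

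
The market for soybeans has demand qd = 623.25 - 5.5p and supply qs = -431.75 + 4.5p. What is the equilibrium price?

p* = 105.5

Set qd = qs: 623.25 - 5.5p = -431.75 + 4.5p.
1055 = 10p, so p* = 105.5.
q* = 623.25 − 5.5(105.5) = 43.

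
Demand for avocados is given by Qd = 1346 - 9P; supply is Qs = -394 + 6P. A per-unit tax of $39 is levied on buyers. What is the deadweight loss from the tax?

Deadweight loss = 2737.8

Pre-tax equilibrium: P* = 116, Q* = 302.
Tax on buyers shifts demand to Qd = 1346 − 9(P + 39) = 995 - 9P.
995 - 9P = -394 + 6P gives seller price Ps = 92.6; buyers pay Pb = 92.6 + 39 = 131.6.
New quantity: Q = 1346 − 9(131.6) = 161.6.
DWL = ½ × 39 × (302 − 161.6) = 2737.8.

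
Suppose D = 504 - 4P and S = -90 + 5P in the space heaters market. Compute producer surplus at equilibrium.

Producer surplus = 5760

Equilibrium: 504 - 4P = -90 + 5P gives P* = 66, Q* = 240.
Supply starts at P = 18 (where S = 0).
PS = ½(66 − 18)(240) = 5760.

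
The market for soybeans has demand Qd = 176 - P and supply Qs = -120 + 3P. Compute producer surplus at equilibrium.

Equilibrium: 176 - P = -120 + 3P gives P* = 74, Q* = 102.
Supply starts at P = 40 (where Qs = 0).
PS = ½(74 − 40)(102) = 1734.

Producer surplus = 1734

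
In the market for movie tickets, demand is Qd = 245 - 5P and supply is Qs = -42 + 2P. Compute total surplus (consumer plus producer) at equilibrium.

Equilibrium: 245 - 5P = -42 + 2P gives P* = 41, Q* = 40.
Demand choke price: P = 49; supply starts at P = 21.
CS = ½(49 − 41)(40) = 160; PS = ½(41 − 21)(40) = 400.

Total surplus = 560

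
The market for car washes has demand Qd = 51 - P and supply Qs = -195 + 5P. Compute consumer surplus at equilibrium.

Equilibrium: 51 - P = -195 + 5P gives P* = 41, Q* = 10.
Demand choke price (Qd = 0): P = 51.
CS = ½(51 − 41)(10) = 50.

Consumer surplus = 50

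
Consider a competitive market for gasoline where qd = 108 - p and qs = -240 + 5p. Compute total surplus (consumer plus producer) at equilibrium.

Equilibrium: 108 - p = -240 + 5p gives p* = 58, q* = 50.
Demand choke price: p = 108; supply starts at p = 48.
CS = ½(108 − 58)(50) = 1250; PS = ½(58 − 48)(50) = 250.

Total surplus = 1500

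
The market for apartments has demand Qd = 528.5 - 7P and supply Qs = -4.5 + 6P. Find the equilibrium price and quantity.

Set Qd = Qs: 528.5 - 7P = -4.5 + 6P.
533 = 13P, so P* = 41.
Q* = 528.5 − 7(41) = 241.5.

P* = 41, Q* = 241.5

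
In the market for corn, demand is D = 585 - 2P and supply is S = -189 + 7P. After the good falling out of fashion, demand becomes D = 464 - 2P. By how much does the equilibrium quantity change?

Original equilibrium: P* = 86, Q* = 413.
New equilibrium: 464 - 2P = -189 + 7P, so 653 = 9P and P' = 653/9; Q' = 464 − 2(653/9) = 2870/9.
Change in quantity: 2870/9 − 413 = -847/9.

ΔQ = -847/9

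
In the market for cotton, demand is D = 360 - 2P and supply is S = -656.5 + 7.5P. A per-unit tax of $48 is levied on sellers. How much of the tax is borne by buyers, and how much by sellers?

Buyers bear 720/19, sellers bear 192/19

Pre-tax equilibrium: P* = 107, Q* = 146.
Tax on sellers shifts supply to S = -656.5 + 7.5(P − 48) = -1016.5 + 7.5P.
360 - 2P = -1016.5 + 7.5P gives buyer price Pb = 2753/19; sellers receive Ps = 2753/19 − 48 = 1841/19.
New quantity: Q = 360 − 2(2753/19) = 1334/19.
Buyer burden = 2753/19 − 107 = 720/19; seller burden = 107 − 1841/19 = 192/19.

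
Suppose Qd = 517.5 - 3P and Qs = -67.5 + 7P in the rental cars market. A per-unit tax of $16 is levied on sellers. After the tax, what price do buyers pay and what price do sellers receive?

Buyers pay $69.7, sellers receive $53.7

Pre-tax equilibrium: P* = 58.5, Q* = 342.
Tax on sellers shifts supply to Qs = -67.5 + 7(P − 16) = -179.5 + 7P.
517.5 - 3P = -179.5 + 7P gives buyer price Pb = 69.7; sellers receive Ps = 69.7 − 16 = 53.7.
New quantity: Q = 517.5 − 3(69.7) = 308.4.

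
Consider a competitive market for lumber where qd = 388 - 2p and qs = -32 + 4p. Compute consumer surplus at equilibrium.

Consumer surplus = 15376

Equilibrium: 388 - 2p = -32 + 4p gives p* = 70, q* = 248.
Demand choke price (qd = 0): p = 194.
CS = ½(194 − 70)(248) = 15376.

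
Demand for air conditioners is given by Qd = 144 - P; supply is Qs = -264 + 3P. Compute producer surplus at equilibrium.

Equilibrium: 144 - P = -264 + 3P gives P* = 102, Q* = 42.
Supply starts at P = 88 (where Qs = 0).
PS = ½(102 − 88)(42) = 294.

Producer surplus = 294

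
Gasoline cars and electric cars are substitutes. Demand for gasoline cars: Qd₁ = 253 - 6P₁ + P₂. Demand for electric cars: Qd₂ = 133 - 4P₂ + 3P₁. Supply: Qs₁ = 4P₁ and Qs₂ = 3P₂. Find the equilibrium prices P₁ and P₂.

P₁ = 1904/67, P₂ = 2089/67

Market 1: 253 - 6P₁ + P₂ = 4P₁ → 10P₁ - P₂ = 253.
Market 2: 7P₂ - 3P₁ = 133.
Eliminating P₂: 7×(1) + 1×(2) gives 67P₁ = 1904, so P₁ = 1904/67.
Back-substitute into (2): P₂ = (133 + 3×1904/67) / 7 = 2089/67.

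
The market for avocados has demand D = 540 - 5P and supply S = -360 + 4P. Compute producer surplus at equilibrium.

Equilibrium: 540 - 5P = -360 + 4P gives P* = 100, Q* = 40.
Supply starts at P = 90 (where S = 0).
PS = ½(100 − 90)(40) = 200.

Producer surplus = 200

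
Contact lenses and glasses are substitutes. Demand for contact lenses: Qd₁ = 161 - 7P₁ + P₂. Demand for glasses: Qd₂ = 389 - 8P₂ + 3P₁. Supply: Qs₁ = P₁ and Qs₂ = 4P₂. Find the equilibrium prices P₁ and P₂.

Market 1: 161 - 7P₁ + P₂ = P₁ → 8P₁ - P₂ = 161.
Market 2: 12P₂ - 3P₁ = 389.
Eliminating P₂: 12×(1) + 1×(2) gives 93P₁ = 2321, so P₁ = 2321/93.
Back-substitute into (2): P₂ = (389 + 3×2321/93) / 12 = 3595/93.

P₁ = 2321/93, P₂ = 3595/93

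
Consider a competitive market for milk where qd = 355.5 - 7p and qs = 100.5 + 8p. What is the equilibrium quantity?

q* = 236.5

Set qd = qs: 355.5 - 7p = 100.5 + 8p.
255 = 15p, so p* = 17.
q* = 355.5 − 7(17) = 236.5.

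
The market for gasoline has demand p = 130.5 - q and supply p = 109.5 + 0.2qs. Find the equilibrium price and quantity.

p* = 113, q* = 17.5

Set the two price expressions equal: 130.5 - q = 109.5 + 0.2q.
21 = 1.2q, so q* = 17.5.
p* = 130.5 − (1)(17.5) = 113.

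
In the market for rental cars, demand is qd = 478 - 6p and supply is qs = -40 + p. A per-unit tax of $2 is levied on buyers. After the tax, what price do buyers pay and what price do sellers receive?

Pre-tax equilibrium: p* = 74, q* = 34.
Tax on buyers shifts demand to qd = 478 − 6(p + 2) = 466 - 6p.
466 - 6p = -40 + p gives seller price ps = 506/7; buyers pay pb = 506/7 + 2 = 520/7.
New quantity: q = 478 − 6(520/7) = 226/7.

Buyers pay 520/7, sellers receive 506/7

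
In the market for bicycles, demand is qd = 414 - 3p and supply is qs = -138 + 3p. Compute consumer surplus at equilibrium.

Equilibrium: 414 - 3p = -138 + 3p gives p* = 92, q* = 138.
Demand choke price (qd = 0): p = 138.
CS = ½(138 − 92)(138) = 3174.

Consumer surplus = 3174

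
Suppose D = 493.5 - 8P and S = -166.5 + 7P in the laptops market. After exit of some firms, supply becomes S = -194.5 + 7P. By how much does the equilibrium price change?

Original equilibrium: P* = 44, Q* = 141.5.
New equilibrium: 493.5 - 8P = -194.5 + 7P, so 688 = 15P and P' = 688/15; Q' = 493.5 − 8(688/15) = 3797/30.
Change in price: 688/15 − 44 = 28/15.

ΔP = 28/15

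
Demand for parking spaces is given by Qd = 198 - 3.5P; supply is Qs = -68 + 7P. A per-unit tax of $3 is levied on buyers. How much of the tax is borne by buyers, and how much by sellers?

Pre-tax equilibrium: P* = 76/3, Q* = 328/3.
Tax on buyers shifts demand to Qd = 198 − 3.5(P + 3) = 187.5 - 3.5P.
187.5 - 3.5P = -68 + 7P gives seller price Ps = 73/3; buyers pay Pb = 73/3 + 3 = 82/3.
New quantity: Q = 198 − 3.5(82/3) = 307/3.
Buyer burden = 82/3 − 76/3 = 2; seller burden = 76/3 − 73/3 = 1.

Buyers bear $2, sellers bear $1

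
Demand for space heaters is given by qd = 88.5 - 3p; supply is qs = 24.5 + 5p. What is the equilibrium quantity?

q* = 64.5

Set qd = qs: 88.5 - 3p = 24.5 + 5p.
64 = 8p, so p* = 8.
q* = 88.5 − 3(8) = 64.5.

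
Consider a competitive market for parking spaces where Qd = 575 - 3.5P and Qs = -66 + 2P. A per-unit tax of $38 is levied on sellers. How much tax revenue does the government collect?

Tax revenue = 49628/11

Pre-tax equilibrium: P* = 1282/11, Q* = 1838/11.
Tax on sellers shifts supply to Qs = -66 + 2(P − 38) = -142 + 2P.
575 - 3.5P = -142 + 2P gives buyer price Pb = 1434/11; sellers receive Ps = 1434/11 − 38 = 1016/11.
New quantity: Q = 575 − 3.5(1434/11) = 1306/11.
Revenue = 38 × 1306/11 = 49628/11.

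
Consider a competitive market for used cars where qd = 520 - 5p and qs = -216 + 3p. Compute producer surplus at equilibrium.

Equilibrium: 520 - 5p = -216 + 3p gives p* = 92, q* = 60.
Supply starts at p = 72 (where qs = 0).
PS = ½(92 − 72)(60) = 600.

Producer surplus = 600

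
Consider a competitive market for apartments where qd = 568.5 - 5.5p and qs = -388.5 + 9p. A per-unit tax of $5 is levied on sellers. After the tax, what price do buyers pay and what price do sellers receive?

Buyers pay 2004/29, sellers receive 1859/29

Pre-tax equilibrium: p* = 66, q* = 205.5.
Tax on sellers shifts supply to qs = -388.5 + 9(p − 5) = -433.5 + 9p.
568.5 - 5.5p = -433.5 + 9p gives buyer price pb = 2004/29; sellers receive ps = 2004/29 − 5 = 1859/29.
New quantity: q = 568.5 − 5.5(2004/29) = 10929/58.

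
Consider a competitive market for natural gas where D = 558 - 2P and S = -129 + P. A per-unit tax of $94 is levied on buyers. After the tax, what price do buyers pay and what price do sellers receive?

Buyers pay 781/3, sellers receive 499/3

Pre-tax equilibrium: P* = 229, Q* = 100.
Tax on buyers shifts demand to D = 558 − 2(P + 94) = 370 - 2P.
370 - 2P = -129 + P gives seller price Ps = 499/3; buyers pay Pb = 499/3 + 94 = 781/3.
New quantity: Q = 558 − 2(781/3) = 112/3.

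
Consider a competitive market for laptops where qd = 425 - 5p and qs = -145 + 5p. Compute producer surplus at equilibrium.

Equilibrium: 425 - 5p = -145 + 5p gives p* = 57, q* = 140.
Supply starts at p = 29 (where qs = 0).
PS = ½(57 − 29)(140) = 1960.

Producer surplus = 1960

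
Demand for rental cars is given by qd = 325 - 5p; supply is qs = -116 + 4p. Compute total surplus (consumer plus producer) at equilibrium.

Total surplus = 1440

Equilibrium: 325 - 5p = -116 + 4p gives p* = 49, q* = 80.
Demand choke price: p = 65; supply starts at p = 29.
CS = ½(65 − 49)(80) = 640; PS = ½(49 − 29)(80) = 800.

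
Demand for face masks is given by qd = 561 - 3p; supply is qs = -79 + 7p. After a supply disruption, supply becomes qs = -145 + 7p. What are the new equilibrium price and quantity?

Original equilibrium: p* = 64, q* = 369.
New equilibrium: 561 - 3p = -145 + 7p, so 706 = 10p and p' = 70.6; q' = 561 − 3(70.6) = 349.2.

p' = 70.6, q' = 349.2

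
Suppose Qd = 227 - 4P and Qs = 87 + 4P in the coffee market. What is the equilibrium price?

Set Qd = Qs: 227 - 4P = 87 + 4P.
140 = 8P, so P* = 17.5.
Q* = 227 − 4(17.5) = 157.

P* = 17.5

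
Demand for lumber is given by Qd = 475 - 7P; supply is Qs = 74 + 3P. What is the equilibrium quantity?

Set Qd = Qs: 475 - 7P = 74 + 3P.
401 = 10P, so P* = 40.1.
Q* = 475 − 7(40.1) = 194.3.

Q* = 194.3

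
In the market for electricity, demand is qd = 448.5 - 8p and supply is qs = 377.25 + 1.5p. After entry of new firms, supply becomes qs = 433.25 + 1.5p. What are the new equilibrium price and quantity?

p' = 61/38, q' = 16555/38

Original equilibrium: p* = 7.5, q* = 388.5.
New equilibrium: 448.5 - 8p = 433.25 + 1.5p, so 15.25 = 9.5p and p' = 61/38; q' = 448.5 − 8(61/38) = 16555/38.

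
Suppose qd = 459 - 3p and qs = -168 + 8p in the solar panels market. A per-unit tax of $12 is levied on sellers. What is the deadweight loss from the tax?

Deadweight loss = 1728/11

Pre-tax equilibrium: p* = 57, q* = 288.
Tax on sellers shifts supply to qs = -168 + 8(p − 12) = -264 + 8p.
459 - 3p = -264 + 8p gives buyer price pb = 723/11; sellers receive ps = 723/11 − 12 = 591/11.
New quantity: q = 459 − 3(723/11) = 2880/11.
DWL = ½ × 12 × (288 − 2880/11) = 1728/11.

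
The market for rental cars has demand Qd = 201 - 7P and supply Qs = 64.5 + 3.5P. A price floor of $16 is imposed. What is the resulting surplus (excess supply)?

Equilibrium price would be P* = 13, so the floor at 16 binds.
At P = 16: Qd = 89, Qs = 120.5.
Surplus = 120.5 − 89 = 31.5.

Surplus = 31.5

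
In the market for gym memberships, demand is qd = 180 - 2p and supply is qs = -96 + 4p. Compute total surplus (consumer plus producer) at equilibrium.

Equilibrium: 180 - 2p = -96 + 4p gives p* = 46, q* = 88.
Demand choke price: p = 90; supply starts at p = 24.
CS = ½(90 − 46)(88) = 1936; PS = ½(46 − 24)(88) = 968.

Total surplus = 2904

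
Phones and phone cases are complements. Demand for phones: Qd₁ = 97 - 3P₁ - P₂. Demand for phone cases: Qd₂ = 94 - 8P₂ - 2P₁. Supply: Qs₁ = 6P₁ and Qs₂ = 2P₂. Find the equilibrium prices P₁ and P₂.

Market 1: 97 - 3P₁ - P₂ = 6P₁ → 9P₁ + P₂ = 97.
Market 2: 10P₂ + 2P₁ = 94.
Eliminating P₂: 10×(1) − 1×(2) gives 88P₁ = 876, so P₁ = 219/22.
Back-substitute into (2): P₂ = (94 − 2×219/22) / 10 = 163/22.

P₁ = 219/22, P₂ = 163/22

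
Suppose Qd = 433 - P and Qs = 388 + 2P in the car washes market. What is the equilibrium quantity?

Set Qd = Qs: 433 - P = 388 + 2P.
45 = 3P, so P* = 15.
Q* = 433 − 1(15) = 418.

Q* = 418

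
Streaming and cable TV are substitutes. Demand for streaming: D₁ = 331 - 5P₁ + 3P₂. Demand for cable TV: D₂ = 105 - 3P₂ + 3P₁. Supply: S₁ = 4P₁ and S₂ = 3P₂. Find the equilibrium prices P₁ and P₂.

P₁ = 767/15, P₂ = 646/15

Market 1: 331 - 5P₁ + 3P₂ = 4P₁ → 9P₁ - 3P₂ = 331.
Market 2: 6P₂ - 3P₁ = 105.
Eliminating P₂: 6×(1) + 3×(2) gives 45P₁ = 2301, so P₁ = 767/15.
Back-substitute into (2): P₂ = (105 + 3×767/15) / 6 = 646/15.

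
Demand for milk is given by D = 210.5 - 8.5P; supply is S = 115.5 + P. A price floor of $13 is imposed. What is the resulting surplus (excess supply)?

Surplus = 28.5

Equilibrium price would be P* = 10, so the floor at 13 binds.
At P = 13: D = 100, S = 128.5.
Surplus = 128.5 − 100 = 28.5.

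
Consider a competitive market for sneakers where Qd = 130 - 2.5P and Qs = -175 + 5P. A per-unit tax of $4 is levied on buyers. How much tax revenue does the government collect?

Tax revenue = 260/3

Pre-tax equilibrium: P* = 122/3, Q* = 85/3.
Tax on buyers shifts demand to Qd = 130 − 2.5(P + 4) = 120 - 2.5P.
120 - 2.5P = -175 + 5P gives seller price Ps = 118/3; buyers pay Pb = 118/3 + 4 = 130/3.
New quantity: Q = 130 − 2.5(130/3) = 65/3.
Revenue = 4 × 65/3 = 260/3.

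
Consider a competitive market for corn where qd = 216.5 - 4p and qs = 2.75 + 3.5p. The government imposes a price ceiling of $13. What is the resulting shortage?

Shortage = 116.25

Equilibrium price would be p* = 28.5, so the ceiling at 13 binds.
At p = 13: qd = 216.5 − 4(13) = 164.5, qs = 2.75 + 3.5(13) = 48.25.
Shortage = 164.5 − 48.25 = 116.25.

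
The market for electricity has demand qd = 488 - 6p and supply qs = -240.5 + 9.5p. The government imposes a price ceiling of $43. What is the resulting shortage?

Shortage = 62

Equilibrium price would be p* = 47, so the ceiling at 43 binds.
At p = 43: qd = 488 − 6(43) = 230, qs = -240.5 + 9.5(43) = 168.
Shortage = 230 − 168 = 62.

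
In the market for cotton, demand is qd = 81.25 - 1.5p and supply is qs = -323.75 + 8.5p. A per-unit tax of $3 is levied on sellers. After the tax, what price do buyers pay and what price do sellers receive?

Buyers pay $43.05, sellers receive $40.05

Pre-tax equilibrium: p* = 40.5, q* = 20.5.
Tax on sellers shifts supply to qs = -323.75 + 8.5(p − 3) = -349.25 + 8.5p.
81.25 - 1.5p = -349.25 + 8.5p gives buyer price pb = 43.05; sellers receive ps = 43.05 − 3 = 40.05.
New quantity: q = 81.25 − 1.5(43.05) = 16.675.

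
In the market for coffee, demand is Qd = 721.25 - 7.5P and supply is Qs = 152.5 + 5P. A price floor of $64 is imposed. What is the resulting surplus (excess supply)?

Equilibrium price would be P* = 45.5, so the floor at 64 binds.
At P = 64: Qd = 241.25, Qs = 472.5.
Surplus = 472.5 − 241.25 = 231.25.

Surplus = 231.25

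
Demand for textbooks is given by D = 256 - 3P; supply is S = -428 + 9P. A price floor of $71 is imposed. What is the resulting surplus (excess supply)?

Equilibrium price would be P* = 57, so the floor at 71 binds.
At P = 71: D = 43, S = 211.
Surplus = 211 − 43 = 168.

Surplus = 168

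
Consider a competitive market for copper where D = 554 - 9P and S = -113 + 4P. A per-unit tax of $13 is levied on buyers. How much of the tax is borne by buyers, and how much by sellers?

Pre-tax equilibrium: P* = 667/13, Q* = 1199/13.
Tax on buyers shifts demand to D = 554 − 9(P + 13) = 437 - 9P.
437 - 9P = -113 + 4P gives seller price Ps = 550/13; buyers pay Pb = 550/13 + 13 = 719/13.
New quantity: Q = 554 − 9(719/13) = 731/13.
Buyer burden = 719/13 − 667/13 = 4; seller burden = 667/13 − 550/13 = 9.

Buyers bear $4, sellers bear $9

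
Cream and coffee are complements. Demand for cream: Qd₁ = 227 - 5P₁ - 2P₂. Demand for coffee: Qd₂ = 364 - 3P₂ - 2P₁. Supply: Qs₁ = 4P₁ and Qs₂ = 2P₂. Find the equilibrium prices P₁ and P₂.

Market 1: 227 - 5P₁ - 2P₂ = 4P₁ → 9P₁ + 2P₂ = 227.
Market 2: 5P₂ + 2P₁ = 364.
Eliminating P₂: 5×(1) − 2×(2) gives 41P₁ = 407, so P₁ = 407/41.
Back-substitute into (2): P₂ = (364 − 2×407/41) / 5 = 2822/41.

P₁ = 407/41, P₂ = 2822/41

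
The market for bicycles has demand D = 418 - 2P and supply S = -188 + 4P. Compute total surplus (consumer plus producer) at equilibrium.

Equilibrium: 418 - 2P = -188 + 4P gives P* = 101, Q* = 216.
Demand choke price: P = 209; supply starts at P = 47.
CS = ½(209 − 101)(216) = 11664; PS = ½(101 − 47)(216) = 5832.

Total surplus = 17496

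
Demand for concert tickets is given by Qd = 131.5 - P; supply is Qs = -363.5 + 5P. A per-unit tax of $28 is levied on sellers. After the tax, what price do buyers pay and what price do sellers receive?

Buyers pay 635/6, sellers receive 467/6

Pre-tax equilibrium: P* = 82.5, Q* = 49.
Tax on sellers shifts supply to Qs = -363.5 + 5(P − 28) = -503.5 + 5P.
131.5 - P = -503.5 + 5P gives buyer price Pb = 635/6; sellers receive Ps = 635/6 − 28 = 467/6.
New quantity: Q = 131.5 − 1(635/6) = 77/3.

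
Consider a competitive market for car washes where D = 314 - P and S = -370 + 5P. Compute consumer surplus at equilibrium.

Consumer surplus = 20000

Equilibrium: 314 - P = -370 + 5P gives P* = 114, Q* = 200.
Demand choke price (D = 0): P = 314.
CS = ½(314 − 114)(200) = 20000.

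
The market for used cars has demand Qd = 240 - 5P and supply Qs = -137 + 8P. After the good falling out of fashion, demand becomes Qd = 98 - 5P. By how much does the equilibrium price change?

ΔP = -142/13

Original equilibrium: P* = 29, Q* = 95.
New equilibrium: 98 - 5P = -137 + 8P, so 235 = 13P and P' = 235/13; Q' = 98 − 5(235/13) = 99/13.
Change in price: 235/13 − 29 = -142/13.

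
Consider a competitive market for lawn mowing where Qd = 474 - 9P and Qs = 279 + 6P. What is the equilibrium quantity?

Q* = 357

Set Qd = Qs: 474 - 9P = 279 + 6P.
195 = 15P, so P* = 13.
Q* = 474 − 9(13) = 357.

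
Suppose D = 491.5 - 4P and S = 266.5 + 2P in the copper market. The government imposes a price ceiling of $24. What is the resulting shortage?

Shortage = 81

Equilibrium price would be P* = 37.5, so the ceiling at 24 binds.
At P = 24: D = 491.5 − 4(24) = 395.5, S = 266.5 + 2(24) = 314.5.
Shortage = 395.5 − 314.5 = 81.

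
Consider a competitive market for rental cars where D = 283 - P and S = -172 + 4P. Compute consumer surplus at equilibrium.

Equilibrium: 283 - P = -172 + 4P gives P* = 91, Q* = 192.
Demand choke price (D = 0): P = 283.
CS = ½(283 − 91)(192) = 18432.

Consumer surplus = 18432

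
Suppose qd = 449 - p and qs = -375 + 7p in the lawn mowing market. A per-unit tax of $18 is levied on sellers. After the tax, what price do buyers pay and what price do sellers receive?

Pre-tax equilibrium: p* = 103, q* = 346.
Tax on sellers shifts supply to qs = -375 + 7(p − 18) = -501 + 7p.
449 - p = -501 + 7p gives buyer price pb = 118.75; sellers receive ps = 118.75 − 18 = 100.75.
New quantity: q = 449 − 1(118.75) = 330.25.

Buyers pay $118.75, sellers receive $100.75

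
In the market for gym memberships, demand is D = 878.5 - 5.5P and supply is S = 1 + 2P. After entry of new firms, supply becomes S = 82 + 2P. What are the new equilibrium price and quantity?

P' = 106.2, Q' = 294.4

Original equilibrium: P* = 117, Q* = 235.
New equilibrium: 878.5 - 5.5P = 82 + 2P, so 796.5 = 7.5P and P' = 106.2; Q' = 878.5 − 5.5(106.2) = 294.4.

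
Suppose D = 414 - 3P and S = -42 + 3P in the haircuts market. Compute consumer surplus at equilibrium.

Equilibrium: 414 - 3P = -42 + 3P gives P* = 76, Q* = 186.
Demand choke price (D = 0): P = 138.
CS = ½(138 − 76)(186) = 5766.

Consumer surplus = 5766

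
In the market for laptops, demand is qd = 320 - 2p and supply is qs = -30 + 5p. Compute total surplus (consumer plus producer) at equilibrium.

Equilibrium: 320 - 2p = -30 + 5p gives p* = 50, q* = 220.
Demand choke price: p = 160; supply starts at p = 6.
CS = ½(160 − 50)(220) = 12100; PS = ½(50 − 6)(220) = 4840.

Total surplus = 16940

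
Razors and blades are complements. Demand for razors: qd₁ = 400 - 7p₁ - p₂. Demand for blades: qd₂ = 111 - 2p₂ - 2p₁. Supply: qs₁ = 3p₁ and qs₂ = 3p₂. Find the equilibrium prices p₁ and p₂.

p₁ = 1889/48, p₂ = 155/24

Market 1: 400 - 7p₁ - p₂ = 3p₁ → 10p₁ + p₂ = 400.
Market 2: 5p₂ + 2p₁ = 111.
Eliminating p₂: 5×(1) − 1×(2) gives 48p₁ = 1889, so p₁ = 1889/48.
Back-substitute into (2): p₂ = (111 − 2×1889/48) / 5 = 155/24.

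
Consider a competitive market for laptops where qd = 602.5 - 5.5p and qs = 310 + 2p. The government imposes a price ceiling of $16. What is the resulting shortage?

Shortage = 172.5

Equilibrium price would be p* = 39, so the ceiling at 16 binds.
At p = 16: qd = 602.5 − 5.5(16) = 514.5, qs = 310 + 2(16) = 342.
Shortage = 514.5 − 342 = 172.5.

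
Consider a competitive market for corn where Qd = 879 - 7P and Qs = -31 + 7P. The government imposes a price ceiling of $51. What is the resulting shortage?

Equilibrium price would be P* = 65, so the ceiling at 51 binds.
At P = 51: Qd = 879 − 7(51) = 522, Qs = -31 + 7(51) = 326.
Shortage = 522 − 326 = 196.

Shortage = 196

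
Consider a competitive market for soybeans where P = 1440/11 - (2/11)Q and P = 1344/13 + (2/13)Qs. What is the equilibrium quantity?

Q* = 82

Set the two price expressions equal: 1440/11 - (2/11)Q = 1344/13 + (2/13)Q.
3936/143 = (48/143)Q, so Q* = 82.
P* = 1440/11 − (2/11)(82) = 116.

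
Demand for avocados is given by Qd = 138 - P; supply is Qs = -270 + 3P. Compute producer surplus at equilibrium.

Equilibrium: 138 - P = -270 + 3P gives P* = 102, Q* = 36.
Supply starts at P = 90 (where Qs = 0).
PS = ½(102 − 90)(36) = 216.

Producer surplus = 216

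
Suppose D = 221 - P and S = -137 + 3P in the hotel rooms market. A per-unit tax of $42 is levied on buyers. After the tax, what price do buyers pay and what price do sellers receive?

Pre-tax equilibrium: P* = 89.5, Q* = 131.5.
Tax on buyers shifts demand to D = 221 − 1(P + 42) = 179 - P.
179 - P = -137 + 3P gives seller price Ps = 79; buyers pay Pb = 79 + 42 = 121.
New quantity: Q = 221 − 1(121) = 100.

Buyers pay $121, sellers receive $79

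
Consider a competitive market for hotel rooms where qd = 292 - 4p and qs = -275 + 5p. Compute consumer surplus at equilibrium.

Equilibrium: 292 - 4p = -275 + 5p gives p* = 63, q* = 40.
Demand choke price (qd = 0): p = 73.
CS = ½(73 − 63)(40) = 200.

Consumer surplus = 200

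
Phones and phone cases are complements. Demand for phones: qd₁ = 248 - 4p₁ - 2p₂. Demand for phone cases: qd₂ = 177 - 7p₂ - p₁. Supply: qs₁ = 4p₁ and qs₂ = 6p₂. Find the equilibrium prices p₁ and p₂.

p₁ = 1435/51, p₂ = 584/51

Market 1: 248 - 4p₁ - 2p₂ = 4p₁ → 8p₁ + 2p₂ = 248.
Market 2: 13p₂ + p₁ = 177.
Eliminating p₂: 13×(1) − 2×(2) gives 102p₁ = 2870, so p₁ = 1435/51.
Back-substitute into (2): p₂ = (177 − 1×1435/51) / 13 = 584/51.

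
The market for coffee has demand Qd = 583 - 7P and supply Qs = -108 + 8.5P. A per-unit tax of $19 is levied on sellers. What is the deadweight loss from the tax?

Pre-tax equilibrium: P* = 1382/31, Q* = 8399/31.
Tax on sellers shifts supply to Qs = -108 + 8.5(P − 19) = -269.5 + 8.5P.
583 - 7P = -269.5 + 8.5P gives buyer price Pb = 55; sellers receive Ps = 55 − 19 = 36.
New quantity: Q = 583 − 7(55) = 198.
DWL = ½ × 19 × (8399/31 − 198) = 42959/62.

Deadweight loss = 42959/62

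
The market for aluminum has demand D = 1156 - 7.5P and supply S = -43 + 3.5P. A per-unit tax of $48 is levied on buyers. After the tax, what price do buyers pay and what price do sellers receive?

Pre-tax equilibrium: P* = 109, Q* = 338.5.
Tax on buyers shifts demand to D = 1156 − 7.5(P + 48) = 796 - 7.5P.
796 - 7.5P = -43 + 3.5P gives seller price Ps = 839/11; buyers pay Pb = 839/11 + 48 = 1367/11.
New quantity: Q = 1156 − 7.5(1367/11) = 4927/22.

Buyers pay 1367/11, sellers receive 839/11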